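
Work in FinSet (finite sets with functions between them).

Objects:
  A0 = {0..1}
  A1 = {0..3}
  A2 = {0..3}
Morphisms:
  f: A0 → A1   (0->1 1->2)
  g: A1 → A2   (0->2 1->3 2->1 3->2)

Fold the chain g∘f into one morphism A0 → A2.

Answer: (0->3 1->1)

Work:
  0 f→1 g→3
  1 f→2 g→1
⟦path⟧: (0->3 1->1)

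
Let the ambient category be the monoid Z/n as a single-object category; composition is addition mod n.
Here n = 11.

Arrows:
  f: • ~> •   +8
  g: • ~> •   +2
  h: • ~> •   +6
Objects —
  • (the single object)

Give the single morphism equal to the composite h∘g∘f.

  0 +8≡8 +2≡10 +6≡5  (mod 11)
⟦path⟧: +5

Answer: +5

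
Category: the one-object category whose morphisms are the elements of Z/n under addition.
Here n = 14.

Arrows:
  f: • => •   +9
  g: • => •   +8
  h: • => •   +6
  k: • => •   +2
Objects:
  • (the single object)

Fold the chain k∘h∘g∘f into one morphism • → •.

Answer: +11

Work:
  0 +9≡9 +8≡3 +6≡9 +2≡11  (mod 14)
composite: +11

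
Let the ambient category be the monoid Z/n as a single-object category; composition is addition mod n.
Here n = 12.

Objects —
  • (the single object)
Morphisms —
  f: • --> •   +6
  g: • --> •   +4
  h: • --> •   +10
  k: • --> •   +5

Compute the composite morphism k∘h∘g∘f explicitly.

  0 +6≡6 +4≡10 +10≡8 +5≡1  (mod 12)
composite: +1

Answer: +1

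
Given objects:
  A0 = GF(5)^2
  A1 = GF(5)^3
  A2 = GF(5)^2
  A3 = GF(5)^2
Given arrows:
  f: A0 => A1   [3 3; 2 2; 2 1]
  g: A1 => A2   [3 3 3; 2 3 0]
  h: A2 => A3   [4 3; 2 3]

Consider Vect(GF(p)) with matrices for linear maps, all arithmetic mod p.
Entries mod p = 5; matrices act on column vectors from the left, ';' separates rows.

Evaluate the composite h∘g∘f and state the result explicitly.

Answer: [0 3; 3 2]

Work:
  e0=(1,0) f=>(3,2,2) g=>(1,2) h=>(0,3)
  e1=(0,1) f=>(3,2,1) g=>(3,2) h=>(3,2)
composite: [0 3; 3 2]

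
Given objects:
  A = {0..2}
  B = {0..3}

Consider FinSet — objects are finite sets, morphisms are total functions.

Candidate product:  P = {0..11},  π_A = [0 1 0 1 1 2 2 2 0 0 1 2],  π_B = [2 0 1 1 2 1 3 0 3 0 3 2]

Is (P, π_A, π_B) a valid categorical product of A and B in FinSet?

|A|·|B| = 3·4 = 12;  |P| = 12
Check the pairing map k ↦ (π_A(k), π_B(k)):
  0 -> (0,2)
  1 -> (1,0)
  2 -> (0,1)
  3 -> (1,1)
  4 -> (1,2)
  5 -> (2,1)
  6 -> (2,3)
  7 -> (2,0)
  8 -> (0,3)
  9 -> (0,0)
  10 -> (1,3)
  11 -> (2,2)
distinct pairs in image: 12 / 12 needed
  → bijection onto A×B; projections well-typed.

Answer: VALID PRODUCT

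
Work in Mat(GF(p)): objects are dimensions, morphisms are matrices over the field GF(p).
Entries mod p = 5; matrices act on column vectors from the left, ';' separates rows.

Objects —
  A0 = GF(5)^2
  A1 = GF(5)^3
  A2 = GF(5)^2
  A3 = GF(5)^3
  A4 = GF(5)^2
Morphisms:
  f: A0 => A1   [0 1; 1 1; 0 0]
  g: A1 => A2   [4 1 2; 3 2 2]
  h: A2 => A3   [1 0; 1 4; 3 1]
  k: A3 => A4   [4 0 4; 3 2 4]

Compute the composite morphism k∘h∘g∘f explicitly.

Answer: [4 0; 1 0]

Derivation:
  e0=[1,0] f=>[0,1,0] g=>[1,2] h=>[1,4,0] k=>[4,1]
  e1=[0,1] f=>[1,1,0] g=>[0,0] h=>[0,0,0] k=>[0,0]
result: [4 0; 1 0]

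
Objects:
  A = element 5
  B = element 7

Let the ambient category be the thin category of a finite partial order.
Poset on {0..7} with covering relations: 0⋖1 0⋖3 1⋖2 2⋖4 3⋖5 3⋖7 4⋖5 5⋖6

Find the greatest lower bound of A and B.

Lower bounds of A=5 and B=7: {0,3}
  0 ⊑ 3
  3 ⊑ 3
glb = 3

Answer: A∧B = 3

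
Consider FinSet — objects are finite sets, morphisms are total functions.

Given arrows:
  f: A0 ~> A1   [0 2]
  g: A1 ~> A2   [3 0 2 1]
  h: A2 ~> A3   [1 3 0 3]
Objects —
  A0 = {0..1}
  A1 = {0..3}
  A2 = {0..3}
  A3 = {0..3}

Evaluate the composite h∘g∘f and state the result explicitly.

  0 f~>0 g~>3 h~>3
  1 f~>2 g~>2 h~>0
composite: [3 0]

Answer: [3 0]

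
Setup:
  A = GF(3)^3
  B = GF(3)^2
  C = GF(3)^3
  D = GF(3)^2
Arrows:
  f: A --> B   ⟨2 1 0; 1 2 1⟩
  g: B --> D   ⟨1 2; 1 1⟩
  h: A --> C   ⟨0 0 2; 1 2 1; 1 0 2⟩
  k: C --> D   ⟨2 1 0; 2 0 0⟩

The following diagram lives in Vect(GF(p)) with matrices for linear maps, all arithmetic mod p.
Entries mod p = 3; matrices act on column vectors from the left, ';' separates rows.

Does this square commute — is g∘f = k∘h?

Path 1 = f;g:
  e0=[1,0,0] f-->[2,1] g-->[1,0]
  e1=[0,1,0] f-->[1,2] g-->[2,0]
  e2=[0,0,1] f-->[0,1] g-->[2,1]
  result₁ = ⟨1 2 2; 0 0 1⟩
Path 2 = h;k:
  e0=[1,0,0] h-->[0,1,1] k-->[1,0]
  e1=[0,1,0] h-->[0,2,0] k-->[2,0]
  e2=[0,0,1] h-->[2,1,2] k-->[2,1]
  result₂ = ⟨1 2 2; 0 0 1⟩
Equal? equal; square commutes

Answer: COMMUTES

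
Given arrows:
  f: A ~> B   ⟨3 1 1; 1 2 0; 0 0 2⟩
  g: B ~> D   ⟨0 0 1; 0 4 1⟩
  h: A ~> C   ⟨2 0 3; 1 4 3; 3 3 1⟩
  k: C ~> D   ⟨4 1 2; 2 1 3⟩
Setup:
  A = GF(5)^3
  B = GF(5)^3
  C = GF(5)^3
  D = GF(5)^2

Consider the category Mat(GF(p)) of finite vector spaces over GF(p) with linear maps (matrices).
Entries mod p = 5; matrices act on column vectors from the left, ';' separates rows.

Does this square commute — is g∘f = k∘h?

1) trace f;g:
  e0=(1,0,0) f~>(3,1,0) g~>(0,4)
  e1=(0,1,0) f~>(1,2,0) g~>(0,3)
  e2=(0,0,1) f~>(1,0,2) g~>(2,2)
  result₁ = ⟨0 0 2; 4 3 2⟩
2) trace h;k:
  e0=(1,0,0) h~>(2,1,3) k~>(0,4)
  e1=(0,1,0) h~>(0,4,3) k~>(0,3)
  e2=(0,0,1) h~>(3,3,1) k~>(2,2)
  result₂ = ⟨0 0 2; 4 3 2⟩
Equal? YES — commutes

Answer: COMMUTES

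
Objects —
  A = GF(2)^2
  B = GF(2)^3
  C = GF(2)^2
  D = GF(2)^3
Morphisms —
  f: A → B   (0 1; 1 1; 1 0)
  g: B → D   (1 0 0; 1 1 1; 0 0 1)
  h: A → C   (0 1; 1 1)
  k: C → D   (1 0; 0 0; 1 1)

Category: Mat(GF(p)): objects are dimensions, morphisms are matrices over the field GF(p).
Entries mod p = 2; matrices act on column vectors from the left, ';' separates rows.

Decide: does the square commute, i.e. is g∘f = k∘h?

Path 1 = f;g:
  e0=⟨1,0⟩ f→⟨0,1,1⟩ g→⟨0,0,1⟩
  e1=⟨0,1⟩ f→⟨1,1,0⟩ g→⟨1,0,0⟩
  result₁ = (0 1; 0 0; 1 0)
Path 2 = h;k:
  e0=⟨1,0⟩ h→⟨0,1⟩ k→⟨0,0,1⟩
  e1=⟨0,1⟩ h→⟨1,1⟩ k→⟨1,0,0⟩
  result₂ = (0 1; 0 0; 1 0)
Equal? YES — commutes

Answer: COMMUTES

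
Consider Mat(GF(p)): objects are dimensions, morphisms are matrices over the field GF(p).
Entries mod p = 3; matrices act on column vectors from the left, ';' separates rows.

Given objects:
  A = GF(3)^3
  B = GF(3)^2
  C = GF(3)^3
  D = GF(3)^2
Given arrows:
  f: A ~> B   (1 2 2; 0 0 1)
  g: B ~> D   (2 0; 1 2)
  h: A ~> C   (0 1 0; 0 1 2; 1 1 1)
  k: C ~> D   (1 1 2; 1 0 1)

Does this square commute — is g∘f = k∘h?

Answer: COMMUTES

Work:
1) trace f;g:
  e0=[1,0,0] f~>[1,0] g~>[2,1]
  e1=[0,1,0] f~>[2,0] g~>[1,2]
  e2=[0,0,1] f~>[2,1] g~>[1,1]
  ⟦path⟧₁ = (2 1 1; 1 2 1)
2) trace h;k:
  e0=[1,0,0] h~>[0,0,1] k~>[2,1]
  e1=[0,1,0] h~>[1,1,1] k~>[1,2]
  e2=[0,0,1] h~>[0,2,1] k~>[1,1]
  ⟦path⟧₂ = (2 1 1; 1 2 1)
Equal? YES — commutes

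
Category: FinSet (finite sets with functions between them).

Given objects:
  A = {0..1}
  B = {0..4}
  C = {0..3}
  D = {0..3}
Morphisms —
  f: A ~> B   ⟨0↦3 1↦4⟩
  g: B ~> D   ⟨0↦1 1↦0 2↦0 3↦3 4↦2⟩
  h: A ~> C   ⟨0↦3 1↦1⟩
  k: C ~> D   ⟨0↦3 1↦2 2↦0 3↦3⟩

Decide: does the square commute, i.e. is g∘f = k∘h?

Path 1 = f;g:
  0 f~>3 g~>3
  1 f~>4 g~>2
  ⟦path⟧₁ = ⟨0↦3 1↦2⟩
Path 2 = h;k:
  0 h~>3 k~>3
  1 h~>1 k~>2
  ⟦path⟧₂ = ⟨0↦3 1↦2⟩
Equal? same morphism ✓

Answer: COMMUTES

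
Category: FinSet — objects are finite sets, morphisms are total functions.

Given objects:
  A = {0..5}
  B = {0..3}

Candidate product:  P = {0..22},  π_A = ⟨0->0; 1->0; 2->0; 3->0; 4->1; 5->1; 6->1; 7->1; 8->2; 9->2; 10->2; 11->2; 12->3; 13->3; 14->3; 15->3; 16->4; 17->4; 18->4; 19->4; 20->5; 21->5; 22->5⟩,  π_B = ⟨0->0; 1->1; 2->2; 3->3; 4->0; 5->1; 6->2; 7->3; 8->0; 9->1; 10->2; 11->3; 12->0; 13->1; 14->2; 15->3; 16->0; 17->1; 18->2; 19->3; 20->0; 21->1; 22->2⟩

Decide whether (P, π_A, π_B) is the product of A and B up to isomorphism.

|A|·|B| = 6·4 = 24;  |P| = 23
  → cardinalities differ; no bijection possible.

Answer: NOT A VALID PRODUCT — |P|=23 ≠ |A|·|B|=24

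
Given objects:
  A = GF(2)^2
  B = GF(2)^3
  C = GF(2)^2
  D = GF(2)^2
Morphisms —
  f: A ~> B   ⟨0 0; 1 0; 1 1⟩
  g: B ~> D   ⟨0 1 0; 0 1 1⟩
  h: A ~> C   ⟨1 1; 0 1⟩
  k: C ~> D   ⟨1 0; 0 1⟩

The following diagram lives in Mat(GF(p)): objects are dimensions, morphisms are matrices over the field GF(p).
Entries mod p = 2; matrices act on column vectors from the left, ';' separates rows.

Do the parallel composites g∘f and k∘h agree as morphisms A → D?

Answer: DOES NOT COMMUTE

Work:
Along f;g (path 1):
  e0=(1,0) f~>(0,1,1) g~>(1,0)
  e1=(0,1) f~>(0,0,1) g~>(0,1)
  ⟦path⟧₁ = ⟨1 0; 0 1⟩
Along h;k (path 2):
  e0=(1,0) h~>(1,0) k~>(1,0)
  e1=(0,1) h~>(1,1) k~>(1,1)
  ⟦path⟧₂ = ⟨1 1; 0 1⟩
Equal? differ; not commutative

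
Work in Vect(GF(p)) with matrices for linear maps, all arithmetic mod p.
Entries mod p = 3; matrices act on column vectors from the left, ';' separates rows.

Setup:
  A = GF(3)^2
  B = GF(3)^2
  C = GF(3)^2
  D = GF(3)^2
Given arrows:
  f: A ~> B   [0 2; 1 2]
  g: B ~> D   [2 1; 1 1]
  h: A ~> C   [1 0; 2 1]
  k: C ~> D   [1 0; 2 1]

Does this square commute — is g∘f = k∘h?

Answer: COMMUTES

Trace:
Along f;g (path 1):
  e0=⟨1,0⟩ f~>⟨0,1⟩ g~>⟨1,1⟩
  e1=⟨0,1⟩ f~>⟨2,2⟩ g~>⟨0,1⟩
  result₁ = [1 0; 1 1]
Along h;k (path 2):
  e0=⟨1,0⟩ h~>⟨1,2⟩ k~>⟨1,1⟩
  e1=⟨0,1⟩ h~>⟨0,1⟩ k~>⟨0,1⟩
  result₂ = [1 0; 1 1]
Equal? YES — commutes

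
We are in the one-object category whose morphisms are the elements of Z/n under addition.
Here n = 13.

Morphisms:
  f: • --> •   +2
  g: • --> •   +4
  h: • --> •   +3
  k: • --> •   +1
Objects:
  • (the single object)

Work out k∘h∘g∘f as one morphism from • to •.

Answer: +10

Trace:
  0 +2≡2 +4≡6 +3≡9 +1≡10  (mod 13)
composite: +10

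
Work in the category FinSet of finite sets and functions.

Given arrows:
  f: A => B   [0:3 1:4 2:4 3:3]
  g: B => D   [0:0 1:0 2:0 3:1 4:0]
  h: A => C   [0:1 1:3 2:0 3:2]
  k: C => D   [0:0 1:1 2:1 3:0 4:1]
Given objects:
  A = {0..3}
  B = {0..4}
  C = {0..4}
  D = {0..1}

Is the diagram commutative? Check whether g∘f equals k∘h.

Answer: COMMUTES

Trace:
Along f;g (path 1):
  0 f=>3 g=>1
  1 f=>4 g=>0
  2 f=>4 g=>0
  3 f=>3 g=>1
  result₁ = [0:1 1:0 2:0 3:1]
Along h;k (path 2):
  0 h=>1 k=>1
  1 h=>3 k=>0
  2 h=>0 k=>0
  3 h=>2 k=>1
  result₂ = [0:1 1:0 2:0 3:1]
Equal? YES — commutes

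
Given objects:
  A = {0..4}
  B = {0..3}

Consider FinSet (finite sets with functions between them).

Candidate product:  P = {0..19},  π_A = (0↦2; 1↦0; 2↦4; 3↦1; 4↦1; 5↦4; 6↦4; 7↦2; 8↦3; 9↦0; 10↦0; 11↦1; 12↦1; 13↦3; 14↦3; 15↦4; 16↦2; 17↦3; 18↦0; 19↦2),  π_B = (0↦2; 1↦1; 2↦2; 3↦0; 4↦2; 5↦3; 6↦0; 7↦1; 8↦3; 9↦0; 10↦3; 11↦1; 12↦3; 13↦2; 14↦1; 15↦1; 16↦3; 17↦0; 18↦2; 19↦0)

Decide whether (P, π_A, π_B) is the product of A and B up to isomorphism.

|A|·|B| = 5·4 = 20;  |P| = 20
Check the pairing map k ↦ (π_A(k), π_B(k)):
  0 ↦ (2,2)
  1 ↦ (0,1)
  2 ↦ (4,2)
  3 ↦ (1,0)
  4 ↦ (1,2)
  5 ↦ (4,3)
  6 ↦ (4,0)
  7 ↦ (2,1)
  8 ↦ (3,3)
  9 ↦ (0,0)
  10 ↦ (0,3)
  11 ↦ (1,1)
  12 ↦ (1,3)
  13 ↦ (3,2)
  14 ↦ (3,1)
  15 ↦ (4,1)
  16 ↦ (2,3)
  17 ↦ (3,0)
  18 ↦ (0,2)
  19 ↦ (2,0)
distinct pairs in image: 20 / 20 needed
  → bijection onto A×B; projections well-typed.

Answer: VALID PRODUCT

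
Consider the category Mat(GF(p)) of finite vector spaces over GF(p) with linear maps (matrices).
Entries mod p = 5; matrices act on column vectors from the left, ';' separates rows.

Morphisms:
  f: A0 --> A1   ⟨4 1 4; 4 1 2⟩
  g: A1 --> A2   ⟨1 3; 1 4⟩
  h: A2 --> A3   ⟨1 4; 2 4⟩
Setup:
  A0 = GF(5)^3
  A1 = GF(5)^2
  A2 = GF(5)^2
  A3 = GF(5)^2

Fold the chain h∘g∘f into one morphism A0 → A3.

  e0=⟨1,0,0⟩ f-->⟨4,4⟩ g-->⟨1,0⟩ h-->⟨1,2⟩
  e1=⟨0,1,0⟩ f-->⟨1,1⟩ g-->⟨4,0⟩ h-->⟨4,3⟩
  e2=⟨0,0,1⟩ f-->⟨4,2⟩ g-->⟨0,2⟩ h-->⟨3,3⟩
⟦path⟧: ⟨1 4 3; 2 3 3⟩

Answer: ⟨1 4 3; 2 3 3⟩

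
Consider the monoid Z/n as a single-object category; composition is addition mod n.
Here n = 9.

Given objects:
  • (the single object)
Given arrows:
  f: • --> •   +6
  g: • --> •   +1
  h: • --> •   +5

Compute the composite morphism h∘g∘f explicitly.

Answer: +3

Trace:
  0 +6≡6 +1≡7 +5≡3  (mod 9)
⟦path⟧: +3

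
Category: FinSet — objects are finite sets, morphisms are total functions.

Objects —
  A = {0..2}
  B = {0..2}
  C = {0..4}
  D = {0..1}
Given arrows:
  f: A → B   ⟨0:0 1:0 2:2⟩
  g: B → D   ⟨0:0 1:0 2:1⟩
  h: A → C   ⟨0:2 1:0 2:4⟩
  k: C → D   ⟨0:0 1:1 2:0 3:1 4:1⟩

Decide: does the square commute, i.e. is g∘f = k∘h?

1) trace f;g:
  0 f→0 g→0
  1 f→0 g→0
  2 f→2 g→1
  ⟦path⟧₁ = ⟨0:0 1:0 2:1⟩
2) trace h;k:
  0 h→2 k→0
  1 h→0 k→0
  2 h→4 k→1
  ⟦path⟧₂ = ⟨0:0 1:0 2:1⟩
Equal? YES — commutes

Answer: COMMUTES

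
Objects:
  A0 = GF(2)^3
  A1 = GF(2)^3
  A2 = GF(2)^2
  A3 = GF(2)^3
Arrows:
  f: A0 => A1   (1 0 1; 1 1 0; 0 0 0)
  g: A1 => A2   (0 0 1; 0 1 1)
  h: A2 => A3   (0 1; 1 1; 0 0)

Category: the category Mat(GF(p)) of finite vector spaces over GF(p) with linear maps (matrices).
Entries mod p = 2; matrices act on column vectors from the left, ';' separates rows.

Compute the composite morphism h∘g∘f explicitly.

Answer: (1 1 0; 1 1 0; 0 0 0)

Work:
  e0=[1,0,0] f=>[1,1,0] g=>[0,1] h=>[1,1,0]
  e1=[0,1,0] f=>[0,1,0] g=>[0,1] h=>[1,1,0]
  e2=[0,0,1] f=>[1,0,0] g=>[0,0] h=>[0,0,0]
composite: (1 1 0; 1 1 0; 0 0 0)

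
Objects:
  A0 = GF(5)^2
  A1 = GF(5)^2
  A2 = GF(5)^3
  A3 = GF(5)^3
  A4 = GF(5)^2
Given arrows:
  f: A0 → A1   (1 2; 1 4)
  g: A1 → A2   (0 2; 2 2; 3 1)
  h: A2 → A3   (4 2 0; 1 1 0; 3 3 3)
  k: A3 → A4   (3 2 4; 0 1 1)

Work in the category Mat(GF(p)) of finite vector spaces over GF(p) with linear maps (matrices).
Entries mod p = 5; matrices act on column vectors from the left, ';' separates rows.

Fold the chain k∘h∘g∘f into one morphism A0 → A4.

Answer: (0 3; 1 0)

Work:
  e0=⟨1,0⟩ f→⟨1,1⟩ g→⟨2,4,4⟩ h→⟨1,1,0⟩ k→⟨0,1⟩
  e1=⟨0,1⟩ f→⟨2,4⟩ g→⟨3,2,0⟩ h→⟨1,0,0⟩ k→⟨3,0⟩
⟦path⟧: (0 3; 1 0)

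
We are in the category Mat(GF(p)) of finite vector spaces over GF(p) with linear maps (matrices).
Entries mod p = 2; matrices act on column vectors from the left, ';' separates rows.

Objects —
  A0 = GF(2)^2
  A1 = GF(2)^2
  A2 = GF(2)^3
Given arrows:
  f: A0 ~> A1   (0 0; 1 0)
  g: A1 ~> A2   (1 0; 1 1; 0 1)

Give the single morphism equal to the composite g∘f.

  e0=(1,0) f~>(0,1) g~>(0,1,1)
  e1=(0,1) f~>(0,0) g~>(0,0,0)
composite: (0 0; 1 0; 1 0)

Answer: (0 0; 1 0; 1 0)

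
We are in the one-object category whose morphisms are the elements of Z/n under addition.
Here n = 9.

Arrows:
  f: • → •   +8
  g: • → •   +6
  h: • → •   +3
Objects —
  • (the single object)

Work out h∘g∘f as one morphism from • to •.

  0 +8≡8 +6≡5 +3≡8  (mod 9)
⟦path⟧: +8

Answer: +8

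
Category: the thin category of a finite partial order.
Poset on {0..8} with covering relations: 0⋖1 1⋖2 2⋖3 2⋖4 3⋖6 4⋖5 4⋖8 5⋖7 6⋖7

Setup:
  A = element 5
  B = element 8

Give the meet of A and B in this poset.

Common predecessors of 5,8: {0,1,2,4}
  0 <= 4
  1 <= 4
  2 <= 4
  4 <= 4
glb = 4

Answer: A∧B = 4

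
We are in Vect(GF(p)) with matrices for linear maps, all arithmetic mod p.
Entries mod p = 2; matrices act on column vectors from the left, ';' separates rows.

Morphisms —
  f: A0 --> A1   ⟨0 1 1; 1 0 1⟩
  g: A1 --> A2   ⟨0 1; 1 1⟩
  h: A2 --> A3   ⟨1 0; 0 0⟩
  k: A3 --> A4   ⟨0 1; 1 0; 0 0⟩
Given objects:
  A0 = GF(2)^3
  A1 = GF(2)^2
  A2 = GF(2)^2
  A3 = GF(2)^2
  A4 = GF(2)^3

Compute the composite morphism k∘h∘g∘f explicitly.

Answer: ⟨0 0 0; 1 0 1; 0 0 0⟩

Work:
  e0=[1,0,0] f-->[0,1] g-->[1,1] h-->[1,0] k-->[0,1,0]
  e1=[0,1,0] f-->[1,0] g-->[0,1] h-->[0,0] k-->[0,0,0]
  e2=[0,0,1] f-->[1,1] g-->[1,0] h-->[1,0] k-->[0,1,0]
⟦path⟧: ⟨0 0 0; 1 0 1; 0 0 0⟩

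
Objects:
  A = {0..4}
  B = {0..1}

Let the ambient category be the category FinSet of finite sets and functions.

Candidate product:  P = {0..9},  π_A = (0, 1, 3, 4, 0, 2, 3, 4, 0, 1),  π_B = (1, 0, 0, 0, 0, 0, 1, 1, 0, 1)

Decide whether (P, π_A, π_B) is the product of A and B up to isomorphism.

Answer: NOT A VALID PRODUCT — duplicate pair at indices 4,8

Derivation:
|A|·|B| = 5·2 = 10;  |P| = 10
Check the pairing map k ↦ (π_A(k), π_B(k)):
  0 : (0,1)
  1 : (1,0)
  2 : (3,0)
  3 : (4,0)
  4 : (0,0)
  5 : (2,0)
  6 : (3,1)
  7 : (4,1)
  8 : (0,0)  ✗ repeats pair of k=4
  9 : (1,1)
distinct pairs in image: 9 / 10 needed
  → (0,0) hit at k=4 and k=8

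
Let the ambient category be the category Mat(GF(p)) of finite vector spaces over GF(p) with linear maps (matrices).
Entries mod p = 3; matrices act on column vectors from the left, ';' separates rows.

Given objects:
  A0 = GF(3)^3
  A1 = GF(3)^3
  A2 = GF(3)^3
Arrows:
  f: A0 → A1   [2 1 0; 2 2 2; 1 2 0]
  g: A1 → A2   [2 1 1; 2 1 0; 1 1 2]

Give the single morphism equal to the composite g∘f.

  e0=[1,0,0] f→[2,2,1] g→[1,0,0]
  e1=[0,1,0] f→[1,2,2] g→[0,1,1]
  e2=[0,0,1] f→[0,2,0] g→[2,2,2]
result: [1 0 2; 0 1 2; 0 1 2]

Answer: [1 0 2; 0 1 2; 0 1 2]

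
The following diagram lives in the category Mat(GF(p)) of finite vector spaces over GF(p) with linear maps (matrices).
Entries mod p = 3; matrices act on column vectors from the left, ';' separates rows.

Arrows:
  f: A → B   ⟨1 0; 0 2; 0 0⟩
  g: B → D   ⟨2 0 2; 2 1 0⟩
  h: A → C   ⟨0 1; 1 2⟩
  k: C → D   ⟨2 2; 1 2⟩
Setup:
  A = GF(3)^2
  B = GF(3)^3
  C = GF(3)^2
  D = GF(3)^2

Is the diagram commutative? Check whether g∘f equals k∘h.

Path 1 = f;g:
  e0=(1,0) f→(1,0,0) g→(2,2)
  e1=(0,1) f→(0,2,0) g→(0,2)
  ⟦path⟧₁ = ⟨2 0; 2 2⟩
Path 2 = h;k:
  e0=(1,0) h→(0,1) k→(2,2)
  e1=(0,1) h→(1,2) k→(0,2)
  ⟦path⟧₂ = ⟨2 0; 2 2⟩
Equal? same morphism ✓

Answer: COMMUTES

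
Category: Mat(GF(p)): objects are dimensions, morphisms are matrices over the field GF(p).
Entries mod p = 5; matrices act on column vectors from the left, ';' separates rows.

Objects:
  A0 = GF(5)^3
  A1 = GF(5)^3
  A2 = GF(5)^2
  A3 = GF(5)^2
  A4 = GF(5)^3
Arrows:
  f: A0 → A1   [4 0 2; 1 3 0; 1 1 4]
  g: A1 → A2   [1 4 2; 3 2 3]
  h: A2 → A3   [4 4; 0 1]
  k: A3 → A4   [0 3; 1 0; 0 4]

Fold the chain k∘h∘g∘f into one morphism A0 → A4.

Answer: [1 2 4; 3 2 2; 3 1 2]

Trace:
  e0=⟨1,0,0⟩ f→⟨4,1,1⟩ g→⟨0,2⟩ h→⟨3,2⟩ k→⟨1,3,3⟩
  e1=⟨0,1,0⟩ f→⟨0,3,1⟩ g→⟨4,4⟩ h→⟨2,4⟩ k→⟨2,2,1⟩
  e2=⟨0,0,1⟩ f→⟨2,0,4⟩ g→⟨0,3⟩ h→⟨2,3⟩ k→⟨4,2,2⟩
composite: [1 2 4; 3 2 2; 3 1 2]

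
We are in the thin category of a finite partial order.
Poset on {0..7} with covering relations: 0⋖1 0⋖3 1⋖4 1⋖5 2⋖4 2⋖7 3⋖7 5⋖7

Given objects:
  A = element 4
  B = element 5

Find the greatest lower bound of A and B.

{x : x<=A ∧ x<=B} = {0,1}  (A=4, B=5)
  0 <= 1
  1 <= 1
glb = 1

Answer: A∧B = 1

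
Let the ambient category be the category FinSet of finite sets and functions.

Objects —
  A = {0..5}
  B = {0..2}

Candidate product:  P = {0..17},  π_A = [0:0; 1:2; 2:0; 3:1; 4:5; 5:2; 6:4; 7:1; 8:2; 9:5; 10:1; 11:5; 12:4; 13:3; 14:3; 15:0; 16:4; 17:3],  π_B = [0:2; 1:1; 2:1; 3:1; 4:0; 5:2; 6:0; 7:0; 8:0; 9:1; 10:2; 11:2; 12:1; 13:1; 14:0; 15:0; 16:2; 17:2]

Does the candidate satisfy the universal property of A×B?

|A|·|B| = 6·3 = 18;  |P| = 18
Check the pairing map k ↦ (π_A(k), π_B(k)):
  0 : (0,2)
  1 : (2,1)
  2 : (0,1)
  3 : (1,1)
  4 : (5,0)
  5 : (2,2)
  6 : (4,0)
  7 : (1,0)
  8 : (2,0)
  9 : (5,1)
  10 : (1,2)
  11 : (5,2)
  12 : (4,1)
  13 : (3,1)
  14 : (3,0)
  15 : (0,0)
  16 : (4,2)
  17 : (3,2)
distinct pairs in image: 18 / 18 needed
  → bijection onto A×B; projections well-typed.

Answer: VALID PRODUCT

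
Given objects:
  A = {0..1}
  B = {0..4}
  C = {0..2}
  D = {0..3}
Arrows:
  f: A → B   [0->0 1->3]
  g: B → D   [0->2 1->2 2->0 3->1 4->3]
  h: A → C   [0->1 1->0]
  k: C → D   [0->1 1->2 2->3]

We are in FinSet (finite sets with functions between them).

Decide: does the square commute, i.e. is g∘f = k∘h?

1) trace f;g:
  0 f→0 g→2
  1 f→3 g→1
  composite₁ = [0->2 1->1]
2) trace h;k:
  0 h→1 k→2
  1 h→0 k→1
  composite₂ = [0->2 1->1]
Equal? same morphism ✓

Answer: COMMUTES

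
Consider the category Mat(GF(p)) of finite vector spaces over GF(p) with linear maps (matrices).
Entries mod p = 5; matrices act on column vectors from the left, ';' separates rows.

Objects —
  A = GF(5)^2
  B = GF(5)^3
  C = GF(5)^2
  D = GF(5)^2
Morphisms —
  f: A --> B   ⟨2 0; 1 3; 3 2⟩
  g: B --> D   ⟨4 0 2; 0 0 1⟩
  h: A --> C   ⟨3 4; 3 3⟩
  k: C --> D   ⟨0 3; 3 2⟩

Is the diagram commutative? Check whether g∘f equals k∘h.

1) trace f;g:
  e0=⟨1,0⟩ f-->⟨2,1,3⟩ g-->⟨4,3⟩
  e1=⟨0,1⟩ f-->⟨0,3,2⟩ g-->⟨4,2⟩
  ⟦path⟧₁ = ⟨4 4; 3 2⟩
2) trace h;k:
  e0=⟨1,0⟩ h-->⟨3,3⟩ k-->⟨4,0⟩
  e1=⟨0,1⟩ h-->⟨4,3⟩ k-->⟨4,3⟩
  ⟦path⟧₂ = ⟨4 4; 0 3⟩
Equal? NO — does not commute

Answer: DOES NOT COMMUTE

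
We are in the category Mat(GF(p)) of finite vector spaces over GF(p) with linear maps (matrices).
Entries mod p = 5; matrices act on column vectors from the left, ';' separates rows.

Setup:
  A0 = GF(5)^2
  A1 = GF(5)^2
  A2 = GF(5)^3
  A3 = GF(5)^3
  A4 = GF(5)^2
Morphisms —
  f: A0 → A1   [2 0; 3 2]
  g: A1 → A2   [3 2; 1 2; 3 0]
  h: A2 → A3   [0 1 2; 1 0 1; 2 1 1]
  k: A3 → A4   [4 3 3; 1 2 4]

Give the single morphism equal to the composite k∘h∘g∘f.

Answer: [3 4; 3 0]

Trace:
  e0=[1,0] f→[2,3] g→[2,3,1] h→[0,3,3] k→[3,3]
  e1=[0,1] f→[0,2] g→[4,4,0] h→[4,4,2] k→[4,0]
result: [3 4; 3 0]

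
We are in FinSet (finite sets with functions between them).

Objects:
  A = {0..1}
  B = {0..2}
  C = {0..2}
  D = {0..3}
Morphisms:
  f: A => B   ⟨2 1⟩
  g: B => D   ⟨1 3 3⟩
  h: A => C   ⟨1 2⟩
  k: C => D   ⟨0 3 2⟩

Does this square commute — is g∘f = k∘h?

Path 1 = f;g:
  0 f=>2 g=>3
  1 f=>1 g=>3
  composite₁ = ⟨3 3⟩
Path 2 = h;k:
  0 h=>1 k=>3
  1 h=>2 k=>2
  composite₂ = ⟨3 2⟩
Equal? NO — does not commute

Answer: DOES NOT COMMUTE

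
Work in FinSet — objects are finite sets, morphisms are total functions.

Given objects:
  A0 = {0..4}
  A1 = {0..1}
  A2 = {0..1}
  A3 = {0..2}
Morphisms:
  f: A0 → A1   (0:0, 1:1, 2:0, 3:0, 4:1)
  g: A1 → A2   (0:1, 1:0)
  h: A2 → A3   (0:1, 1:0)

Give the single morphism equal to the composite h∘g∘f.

Answer: (0:0, 1:1, 2:0, 3:0, 4:1)

Trace:
  0 f→0 g→1 h→0
  1 f→1 g→0 h→1
  2 f→0 g→1 h→0
  3 f→0 g→1 h→0
  4 f→1 g→0 h→1
composite: (0:0, 1:1, 2:0, 3:0, 4:1)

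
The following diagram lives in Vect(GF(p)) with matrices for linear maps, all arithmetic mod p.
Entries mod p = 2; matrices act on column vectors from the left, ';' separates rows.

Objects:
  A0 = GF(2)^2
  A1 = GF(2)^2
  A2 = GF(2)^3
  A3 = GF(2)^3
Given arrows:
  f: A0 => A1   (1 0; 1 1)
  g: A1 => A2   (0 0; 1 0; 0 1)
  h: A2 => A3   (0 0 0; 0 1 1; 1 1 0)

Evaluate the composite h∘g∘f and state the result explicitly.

Answer: (0 0; 0 1; 1 0)

Trace:
  e0=⟨1,0⟩ f=>⟨1,1⟩ g=>⟨0,1,1⟩ h=>⟨0,0,1⟩
  e1=⟨0,1⟩ f=>⟨0,1⟩ g=>⟨0,0,1⟩ h=>⟨0,1,0⟩
⟦path⟧: (0 0; 0 1; 1 0)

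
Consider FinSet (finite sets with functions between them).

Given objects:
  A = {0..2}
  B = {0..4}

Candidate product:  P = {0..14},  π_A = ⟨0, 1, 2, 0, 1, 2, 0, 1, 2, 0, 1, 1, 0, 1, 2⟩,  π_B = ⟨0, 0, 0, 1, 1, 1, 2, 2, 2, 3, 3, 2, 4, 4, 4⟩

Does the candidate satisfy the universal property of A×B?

|A|·|B| = 3·5 = 15;  |P| = 15
Check the pairing map k ↦ (π_A(k), π_B(k)):
  0 : (0,0)
  1 : (1,0)
  2 : (2,0)
  3 : (0,1)
  4 : (1,1)
  5 : (2,1)
  6 : (0,2)
  7 : (1,2)
  8 : (2,2)
  9 : (0,3)
  10 : (1,3)
  11 : (1,2)  ✗ repeats pair of k=7
  12 : (0,4)
  13 : (1,4)
  14 : (2,4)
distinct pairs in image: 14 / 15 needed
  → (1,2) hit at k=7 and k=11

Answer: NOT A VALID PRODUCT — duplicate pair at indices 7,11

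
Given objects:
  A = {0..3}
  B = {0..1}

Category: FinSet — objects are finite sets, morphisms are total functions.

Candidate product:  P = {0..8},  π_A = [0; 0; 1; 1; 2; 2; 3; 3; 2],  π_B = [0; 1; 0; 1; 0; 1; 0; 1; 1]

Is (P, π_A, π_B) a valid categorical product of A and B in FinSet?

Answer: NOT A VALID PRODUCT — |P|=9 ≠ |A|·|B|=8

Trace:
|A|·|B| = 4·2 = 8;  |P| = 9
  → cardinalities differ; no bijection possible.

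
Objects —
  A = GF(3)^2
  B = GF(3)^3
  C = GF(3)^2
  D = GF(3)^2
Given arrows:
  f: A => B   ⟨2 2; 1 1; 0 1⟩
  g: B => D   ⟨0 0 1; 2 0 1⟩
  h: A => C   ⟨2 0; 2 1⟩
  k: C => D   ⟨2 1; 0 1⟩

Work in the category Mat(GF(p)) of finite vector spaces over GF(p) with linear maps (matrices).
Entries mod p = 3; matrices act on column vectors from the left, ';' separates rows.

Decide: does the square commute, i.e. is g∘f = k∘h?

1) trace f;g:
  e0=[1,0] f=>[2,1,0] g=>[0,1]
  e1=[0,1] f=>[2,1,1] g=>[1,2]
  result₁ = ⟨0 1; 1 2⟩
2) trace h;k:
  e0=[1,0] h=>[2,2] k=>[0,2]
  e1=[0,1] h=>[0,1] k=>[1,1]
  result₂ = ⟨0 1; 2 1⟩
Equal? distinct morphisms ✗

Answer: DOES NOT COMMUTE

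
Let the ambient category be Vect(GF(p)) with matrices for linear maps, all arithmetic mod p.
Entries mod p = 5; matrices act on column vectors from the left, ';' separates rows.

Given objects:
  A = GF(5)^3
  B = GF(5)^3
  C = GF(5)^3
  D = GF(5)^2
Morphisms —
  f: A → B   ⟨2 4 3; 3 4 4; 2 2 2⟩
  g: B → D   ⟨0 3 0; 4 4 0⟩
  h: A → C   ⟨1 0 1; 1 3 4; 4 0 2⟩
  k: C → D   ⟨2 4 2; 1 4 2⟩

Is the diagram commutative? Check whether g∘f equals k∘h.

1) trace f;g:
  e0=(1,0,0) f→(2,3,2) g→(4,0)
  e1=(0,1,0) f→(4,4,2) g→(2,2)
  e2=(0,0,1) f→(3,4,2) g→(2,3)
  result₁ = ⟨4 2 2; 0 2 3⟩
2) trace h;k:
  e0=(1,0,0) h→(1,1,4) k→(4,3)
  e1=(0,1,0) h→(0,3,0) k→(2,2)
  e2=(0,0,1) h→(1,4,2) k→(2,1)
  result₂ = ⟨4 2 2; 3 2 1⟩
Equal? differ; not commutative

Answer: DOES NOT COMMUTE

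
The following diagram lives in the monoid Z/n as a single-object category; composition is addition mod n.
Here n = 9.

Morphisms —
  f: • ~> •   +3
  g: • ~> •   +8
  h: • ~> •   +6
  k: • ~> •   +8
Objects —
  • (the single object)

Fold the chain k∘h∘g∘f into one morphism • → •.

  0 +3≡3 +8≡2 +6≡8 +8≡7  (mod 9)
composite: +7

Answer: +7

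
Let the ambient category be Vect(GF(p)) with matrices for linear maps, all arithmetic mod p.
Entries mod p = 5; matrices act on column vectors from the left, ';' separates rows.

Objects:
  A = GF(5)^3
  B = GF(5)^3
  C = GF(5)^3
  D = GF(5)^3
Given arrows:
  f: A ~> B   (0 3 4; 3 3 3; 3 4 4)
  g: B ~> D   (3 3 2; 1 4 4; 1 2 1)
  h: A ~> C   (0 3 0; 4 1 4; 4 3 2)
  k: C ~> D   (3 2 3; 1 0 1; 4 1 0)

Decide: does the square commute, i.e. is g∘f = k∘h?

Answer: DOES NOT COMMUTE

Trace:
Path 1 = f;g:
  e0=⟨1,0,0⟩ f~>⟨0,3,3⟩ g~>⟨0,4,4⟩
  e1=⟨0,1,0⟩ f~>⟨3,3,4⟩ g~>⟨1,1,3⟩
  e2=⟨0,0,1⟩ f~>⟨4,3,4⟩ g~>⟨4,2,4⟩
  composite₁ = (0 1 4; 4 1 2; 4 3 4)
Path 2 = h;k:
  e0=⟨1,0,0⟩ h~>⟨0,4,4⟩ k~>⟨0,4,4⟩
  e1=⟨0,1,0⟩ h~>⟨3,1,3⟩ k~>⟨0,1,3⟩
  e2=⟨0,0,1⟩ h~>⟨0,4,2⟩ k~>⟨4,2,4⟩
  composite₂ = (0 0 4; 4 1 2; 4 3 4)
Equal? distinct morphisms ✗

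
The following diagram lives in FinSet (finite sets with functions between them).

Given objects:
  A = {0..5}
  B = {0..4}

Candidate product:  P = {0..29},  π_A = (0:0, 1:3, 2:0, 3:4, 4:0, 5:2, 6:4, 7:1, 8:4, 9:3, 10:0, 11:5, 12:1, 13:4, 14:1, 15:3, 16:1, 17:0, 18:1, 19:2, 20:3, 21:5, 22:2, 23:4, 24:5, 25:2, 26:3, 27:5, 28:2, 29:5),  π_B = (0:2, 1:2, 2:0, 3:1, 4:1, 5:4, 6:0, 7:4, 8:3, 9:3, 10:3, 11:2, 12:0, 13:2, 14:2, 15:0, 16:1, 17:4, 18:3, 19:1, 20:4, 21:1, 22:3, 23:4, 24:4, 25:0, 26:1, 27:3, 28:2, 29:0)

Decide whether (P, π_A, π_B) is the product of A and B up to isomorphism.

Answer: VALID PRODUCT

Work:
|A|·|B| = 6·5 = 30;  |P| = 30
Check the pairing map k ↦ (π_A(k), π_B(k)):
  0 : (0,2)
  1 : (3,2)
  2 : (0,0)
  3 : (4,1)
  4 : (0,1)
  5 : (2,4)
  6 : (4,0)
  7 : (1,4)
  8 : (4,3)
  9 : (3,3)
  10 : (0,3)
  11 : (5,2)
  12 : (1,0)
  13 : (4,2)
  14 : (1,2)
  15 : (3,0)
  16 : (1,1)
  17 : (0,4)
  18 : (1,3)
  19 : (2,1)
  20 : (3,4)
  21 : (5,1)
  22 : (2,3)
  23 : (4,4)
  24 : (5,4)
  25 : (2,0)
  26 : (3,1)
  27 : (5,3)
  28 : (2,2)
  29 : (5,0)
distinct pairs in image: 30 / 30 needed
  → bijection onto A×B; projections well-typed.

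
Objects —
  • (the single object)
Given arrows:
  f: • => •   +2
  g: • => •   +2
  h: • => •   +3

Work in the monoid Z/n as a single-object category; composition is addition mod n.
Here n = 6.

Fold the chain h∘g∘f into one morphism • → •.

  0 +2≡2 +2≡4 +3≡1  (mod 6)
⟦path⟧: +1

Answer: +1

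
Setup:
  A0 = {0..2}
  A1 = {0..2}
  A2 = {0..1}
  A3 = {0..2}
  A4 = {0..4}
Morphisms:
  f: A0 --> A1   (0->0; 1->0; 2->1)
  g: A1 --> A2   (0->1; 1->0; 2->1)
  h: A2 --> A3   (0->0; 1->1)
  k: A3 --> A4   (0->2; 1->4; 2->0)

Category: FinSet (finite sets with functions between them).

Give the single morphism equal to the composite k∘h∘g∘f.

Answer: (0->4; 1->4; 2->2)

Derivation:
  0 f-->0 g-->1 h-->1 k-->4
  1 f-->0 g-->1 h-->1 k-->4
  2 f-->1 g-->0 h-->0 k-->2
composite: (0->4; 1->4; 2->2)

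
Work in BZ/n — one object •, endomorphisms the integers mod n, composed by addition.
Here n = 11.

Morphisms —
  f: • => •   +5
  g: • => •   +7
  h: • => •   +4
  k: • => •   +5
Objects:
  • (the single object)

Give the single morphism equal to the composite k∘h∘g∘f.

  0 +5≡5 +7≡1 +4≡5 +5≡10  (mod 11)
⟦path⟧: +10

Answer: +10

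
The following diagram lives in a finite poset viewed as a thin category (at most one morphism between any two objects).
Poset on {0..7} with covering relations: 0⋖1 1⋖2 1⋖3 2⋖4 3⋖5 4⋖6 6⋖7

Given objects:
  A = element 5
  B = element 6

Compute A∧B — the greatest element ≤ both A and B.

{x : x<=A ∧ x<=B} = {0,1}  (A=5, B=6)
  0 <= 1
  1 <= 1
glb = 1

Answer: A∧B = 1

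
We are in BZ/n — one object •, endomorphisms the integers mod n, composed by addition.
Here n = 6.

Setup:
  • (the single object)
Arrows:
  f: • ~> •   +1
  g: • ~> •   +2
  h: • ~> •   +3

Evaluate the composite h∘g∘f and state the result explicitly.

Answer: +0

Work:
  0 +1≡1 +2≡3 +3≡0  (mod 6)
⟦path⟧: +0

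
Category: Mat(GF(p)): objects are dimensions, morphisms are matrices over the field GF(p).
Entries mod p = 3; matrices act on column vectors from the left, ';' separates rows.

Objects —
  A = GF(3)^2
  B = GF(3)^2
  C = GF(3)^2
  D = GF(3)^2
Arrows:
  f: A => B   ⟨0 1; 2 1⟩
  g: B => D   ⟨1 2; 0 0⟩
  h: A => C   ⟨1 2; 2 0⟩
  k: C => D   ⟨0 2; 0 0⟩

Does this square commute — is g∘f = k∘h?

Along f;g (path 1):
  e0=⟨1,0⟩ f=>⟨0,2⟩ g=>⟨1,0⟩
  e1=⟨0,1⟩ f=>⟨1,1⟩ g=>⟨0,0⟩
  result₁ = ⟨1 0; 0 0⟩
Along h;k (path 2):
  e0=⟨1,0⟩ h=>⟨1,2⟩ k=>⟨1,0⟩
  e1=⟨0,1⟩ h=>⟨2,0⟩ k=>⟨0,0⟩
  result₂ = ⟨1 0; 0 0⟩
Equal? equal; square commutes

Answer: COMMUTES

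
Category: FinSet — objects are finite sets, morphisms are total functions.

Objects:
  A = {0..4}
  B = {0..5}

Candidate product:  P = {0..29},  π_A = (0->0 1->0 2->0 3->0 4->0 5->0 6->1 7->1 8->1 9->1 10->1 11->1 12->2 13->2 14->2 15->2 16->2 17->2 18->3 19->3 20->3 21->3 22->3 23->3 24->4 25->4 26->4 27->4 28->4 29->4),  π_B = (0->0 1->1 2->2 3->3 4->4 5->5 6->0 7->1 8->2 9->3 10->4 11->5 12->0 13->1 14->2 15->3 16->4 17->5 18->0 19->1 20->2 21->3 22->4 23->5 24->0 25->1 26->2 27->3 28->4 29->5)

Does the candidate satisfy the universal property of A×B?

Answer: VALID PRODUCT

Trace:
|A|·|B| = 5·6 = 30;  |P| = 30
Check the pairing map k ↦ (π_A(k), π_B(k)):
  0 -> (0,0)
  1 -> (0,1)
  2 -> (0,2)
  3 -> (0,3)
  4 -> (0,4)
  5 -> (0,5)
  6 -> (1,0)
  7 -> (1,1)
  8 -> (1,2)
  9 -> (1,3)
  10 -> (1,4)
  11 -> (1,5)
  12 -> (2,0)
  13 -> (2,1)
  14 -> (2,2)
  15 -> (2,3)
  16 -> (2,4)
  17 -> (2,5)
  18 -> (3,0)
  19 -> (3,1)
  20 -> (3,2)
  21 -> (3,3)
  22 -> (3,4)
  23 -> (3,5)
  24 -> (4,0)
  25 -> (4,1)
  26 -> (4,2)
  27 -> (4,3)
  28 -> (4,4)
  29 -> (4,5)
distinct pairs in image: 30 / 30 needed
  → bijection onto A×B; projections well-typed.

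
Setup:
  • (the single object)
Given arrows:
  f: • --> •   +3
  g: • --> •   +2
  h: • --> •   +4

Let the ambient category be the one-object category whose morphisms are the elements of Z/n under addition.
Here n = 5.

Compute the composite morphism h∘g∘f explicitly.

Answer: +4

Work:
  0 +3≡3 +2≡0 +4≡4  (mod 5)
⟦path⟧: +4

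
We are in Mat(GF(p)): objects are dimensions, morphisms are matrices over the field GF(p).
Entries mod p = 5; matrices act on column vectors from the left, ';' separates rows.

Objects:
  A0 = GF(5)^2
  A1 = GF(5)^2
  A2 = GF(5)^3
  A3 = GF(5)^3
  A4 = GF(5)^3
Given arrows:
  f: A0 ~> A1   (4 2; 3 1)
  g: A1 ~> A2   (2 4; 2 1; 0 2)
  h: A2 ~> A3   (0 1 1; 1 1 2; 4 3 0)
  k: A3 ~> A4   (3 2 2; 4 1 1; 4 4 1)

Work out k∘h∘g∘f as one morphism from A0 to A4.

  e0=[1,0] f~>[4,3] g~>[0,1,1] h~>[2,3,3] k~>[3,4,3]
  e1=[0,1] f~>[2,1] g~>[3,0,2] h~>[2,2,2] k~>[4,2,3]
⟦path⟧: (3 4; 4 2; 3 3)

Answer: (3 4; 4 2; 3 3)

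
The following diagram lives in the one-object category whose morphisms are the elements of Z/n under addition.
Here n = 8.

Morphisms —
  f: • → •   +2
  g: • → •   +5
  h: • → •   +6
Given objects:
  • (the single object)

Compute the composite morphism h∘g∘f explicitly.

Answer: +5

Work:
  0 +2≡2 +5≡7 +6≡5  (mod 8)
composite: +5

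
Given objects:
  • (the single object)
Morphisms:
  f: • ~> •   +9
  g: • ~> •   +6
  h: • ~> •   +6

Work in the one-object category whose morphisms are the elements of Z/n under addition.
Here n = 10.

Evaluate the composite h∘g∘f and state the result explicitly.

Answer: +1

Derivation:
  0 +9≡9 +6≡5 +6≡1  (mod 10)
⟦path⟧: +1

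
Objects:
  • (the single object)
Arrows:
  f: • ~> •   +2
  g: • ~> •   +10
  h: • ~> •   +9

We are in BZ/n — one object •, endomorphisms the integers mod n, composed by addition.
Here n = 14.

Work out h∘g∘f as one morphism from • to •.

Answer: +7

Work:
  0 +2≡2 +10≡12 +9≡7  (mod 14)
composite: +7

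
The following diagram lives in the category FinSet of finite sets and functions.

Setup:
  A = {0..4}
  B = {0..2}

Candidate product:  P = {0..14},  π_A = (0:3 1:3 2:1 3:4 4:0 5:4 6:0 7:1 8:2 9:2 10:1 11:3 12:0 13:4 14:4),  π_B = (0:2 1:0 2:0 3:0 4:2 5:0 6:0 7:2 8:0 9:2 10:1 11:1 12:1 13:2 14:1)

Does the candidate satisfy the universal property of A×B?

|A|·|B| = 5·3 = 15;  |P| = 15
Check the pairing map k ↦ (π_A(k), π_B(k)):
  0 : (3,2)
  1 : (3,0)
  2 : (1,0)
  3 : (4,0)
  4 : (0,2)
  5 : (4,0)  ✗ repeats pair of k=3
  6 : (0,0)
  7 : (1,2)
  8 : (2,0)
  9 : (2,2)
  10 : (1,1)
  11 : (3,1)
  12 : (0,1)
  13 : (4,2)
  14 : (4,1)
distinct pairs in image: 14 / 15 needed
  → (4,0) hit at k=3 and k=5

Answer: NOT A VALID PRODUCT — duplicate pair at indices 5,3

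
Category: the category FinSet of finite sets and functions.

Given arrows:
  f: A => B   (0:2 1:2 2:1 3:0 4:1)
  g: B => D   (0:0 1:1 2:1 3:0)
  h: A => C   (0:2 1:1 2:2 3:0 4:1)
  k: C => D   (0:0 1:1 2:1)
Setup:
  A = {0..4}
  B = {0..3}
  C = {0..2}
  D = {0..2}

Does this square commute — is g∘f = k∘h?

Answer: COMMUTES

Derivation:
Along f;g (path 1):
  0 f=>2 g=>1
  1 f=>2 g=>1
  2 f=>1 g=>1
  3 f=>0 g=>0
  4 f=>1 g=>1
  composite₁ = (0:1 1:1 2:1 3:0 4:1)
Along h;k (path 2):
  0 h=>2 k=>1
  1 h=>1 k=>1
  2 h=>2 k=>1
  3 h=>0 k=>0
  4 h=>1 k=>1
  composite₂ = (0:1 1:1 2:1 3:0 4:1)
Equal? equal; square commutes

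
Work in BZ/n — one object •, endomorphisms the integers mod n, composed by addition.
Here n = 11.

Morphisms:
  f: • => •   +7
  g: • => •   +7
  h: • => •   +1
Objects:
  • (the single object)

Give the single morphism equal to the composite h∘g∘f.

  0 +7≡7 +7≡3 +1≡4  (mod 11)
result: +4

Answer: +4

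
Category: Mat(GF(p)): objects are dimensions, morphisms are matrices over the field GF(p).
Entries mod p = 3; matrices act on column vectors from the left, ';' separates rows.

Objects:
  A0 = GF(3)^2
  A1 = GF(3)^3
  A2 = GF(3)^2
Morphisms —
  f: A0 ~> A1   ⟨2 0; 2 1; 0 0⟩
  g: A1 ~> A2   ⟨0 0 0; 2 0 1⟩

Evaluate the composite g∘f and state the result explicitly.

Answer: ⟨0 0; 1 0⟩

Derivation:
  e0=(1,0) f~>(2,2,0) g~>(0,1)
  e1=(0,1) f~>(0,1,0) g~>(0,0)
⟦path⟧: ⟨0 0; 1 0⟩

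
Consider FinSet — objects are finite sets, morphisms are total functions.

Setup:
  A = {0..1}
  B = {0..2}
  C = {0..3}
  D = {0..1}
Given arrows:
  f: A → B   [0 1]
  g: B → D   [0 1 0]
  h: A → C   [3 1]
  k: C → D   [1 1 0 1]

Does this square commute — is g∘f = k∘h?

1) trace f;g:
  0 f→0 g→0
  1 f→1 g→1
  ⟦path⟧₁ = [0 1]
2) trace h;k:
  0 h→3 k→1
  1 h→1 k→1
  ⟦path⟧₂ = [1 1]
Equal? NO — does not commute

Answer: DOES NOT COMMUTE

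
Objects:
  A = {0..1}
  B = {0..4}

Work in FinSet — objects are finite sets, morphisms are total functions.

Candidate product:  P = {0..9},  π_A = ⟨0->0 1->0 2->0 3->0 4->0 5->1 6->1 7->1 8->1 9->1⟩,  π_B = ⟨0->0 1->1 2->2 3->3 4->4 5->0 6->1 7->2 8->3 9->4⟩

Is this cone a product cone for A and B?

Answer: VALID PRODUCT

Work:
|A|·|B| = 2·5 = 10;  |P| = 10
Check the pairing map k ↦ (π_A(k), π_B(k)):
  0 -> (0,0)
  1 -> (0,1)
  2 -> (0,2)
  3 -> (0,3)
  4 -> (0,4)
  5 -> (1,0)
  6 -> (1,1)
  7 -> (1,2)
  8 -> (1,3)
  9 -> (1,4)
distinct pairs in image: 10 / 10 needed
  → bijection onto A×B; projections well-typed.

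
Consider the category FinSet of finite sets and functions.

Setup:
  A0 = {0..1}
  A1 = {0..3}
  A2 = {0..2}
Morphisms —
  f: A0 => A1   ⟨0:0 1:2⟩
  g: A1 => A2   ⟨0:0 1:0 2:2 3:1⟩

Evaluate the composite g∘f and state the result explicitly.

Answer: ⟨0:0 1:2⟩

Derivation:
  0 f=>0 g=>0
  1 f=>2 g=>2
result: ⟨0:0 1:2⟩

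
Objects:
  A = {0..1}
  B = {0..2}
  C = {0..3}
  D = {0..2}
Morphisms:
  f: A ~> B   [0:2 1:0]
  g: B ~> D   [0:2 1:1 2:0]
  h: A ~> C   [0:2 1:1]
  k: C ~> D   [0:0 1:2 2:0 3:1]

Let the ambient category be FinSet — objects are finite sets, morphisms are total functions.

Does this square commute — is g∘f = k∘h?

Along f;g (path 1):
  0 f~>2 g~>0
  1 f~>0 g~>2
  composite₁ = [0:0 1:2]
Along h;k (path 2):
  0 h~>2 k~>0
  1 h~>1 k~>2
  composite₂ = [0:0 1:2]
Equal? same morphism ✓

Answer: COMMUTES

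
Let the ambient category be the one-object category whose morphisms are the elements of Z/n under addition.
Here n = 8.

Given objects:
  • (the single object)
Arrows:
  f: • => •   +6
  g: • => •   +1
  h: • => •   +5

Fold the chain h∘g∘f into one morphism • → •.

Answer: +4

Derivation:
  0 +6≡6 +1≡7 +5≡4  (mod 8)
composite: +4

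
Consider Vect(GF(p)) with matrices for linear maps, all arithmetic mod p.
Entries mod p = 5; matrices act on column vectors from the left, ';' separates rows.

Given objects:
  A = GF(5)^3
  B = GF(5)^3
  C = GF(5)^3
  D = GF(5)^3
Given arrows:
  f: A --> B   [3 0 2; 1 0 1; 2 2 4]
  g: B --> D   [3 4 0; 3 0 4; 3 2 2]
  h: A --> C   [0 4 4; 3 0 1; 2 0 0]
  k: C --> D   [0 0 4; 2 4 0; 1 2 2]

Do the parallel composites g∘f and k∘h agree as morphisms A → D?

Path 1 = f;g:
  e0=⟨1,0,0⟩ f-->⟨3,1,2⟩ g-->⟨3,2,0⟩
  e1=⟨0,1,0⟩ f-->⟨0,0,2⟩ g-->⟨0,3,4⟩
  e2=⟨0,0,1⟩ f-->⟨2,1,4⟩ g-->⟨0,2,1⟩
  composite₁ = [3 0 0; 2 3 2; 0 4 1]
Path 2 = h;k:
  e0=⟨1,0,0⟩ h-->⟨0,3,2⟩ k-->⟨3,2,0⟩
  e1=⟨0,1,0⟩ h-->⟨4,0,0⟩ k-->⟨0,3,4⟩
  e2=⟨0,0,1⟩ h-->⟨4,1,0⟩ k-->⟨0,2,1⟩
  composite₂ = [3 0 0; 2 3 2; 0 4 1]
Equal? equal; square commutes

Answer: COMMUTES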